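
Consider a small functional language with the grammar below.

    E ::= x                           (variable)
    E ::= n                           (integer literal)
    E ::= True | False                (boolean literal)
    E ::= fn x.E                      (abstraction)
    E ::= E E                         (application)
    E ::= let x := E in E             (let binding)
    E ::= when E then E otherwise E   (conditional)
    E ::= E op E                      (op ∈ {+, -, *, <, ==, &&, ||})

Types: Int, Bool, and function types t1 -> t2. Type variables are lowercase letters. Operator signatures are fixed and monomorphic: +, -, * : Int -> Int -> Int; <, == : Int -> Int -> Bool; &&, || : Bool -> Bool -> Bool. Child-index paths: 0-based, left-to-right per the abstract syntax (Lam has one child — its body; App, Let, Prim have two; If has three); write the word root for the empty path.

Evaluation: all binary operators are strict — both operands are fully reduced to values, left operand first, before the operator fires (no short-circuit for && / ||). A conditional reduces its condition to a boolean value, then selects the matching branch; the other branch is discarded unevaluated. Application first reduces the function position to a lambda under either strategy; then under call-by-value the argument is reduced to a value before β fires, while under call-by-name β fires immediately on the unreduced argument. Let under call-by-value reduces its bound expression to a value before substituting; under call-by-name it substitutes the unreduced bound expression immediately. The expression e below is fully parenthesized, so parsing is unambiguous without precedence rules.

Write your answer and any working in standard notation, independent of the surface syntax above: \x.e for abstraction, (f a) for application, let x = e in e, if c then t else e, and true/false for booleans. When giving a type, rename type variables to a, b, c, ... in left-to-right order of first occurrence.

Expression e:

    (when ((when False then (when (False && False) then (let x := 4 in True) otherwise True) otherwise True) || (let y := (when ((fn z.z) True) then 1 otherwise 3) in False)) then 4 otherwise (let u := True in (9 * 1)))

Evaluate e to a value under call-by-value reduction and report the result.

Answer: 4

Trace:
step 0: (if ((if false then (if (false && false) then (let x = 4 in true) else true) else true) || (let y = (if ((\z.z) true) then 1 else 3) in false)) then 4 else (let u = true in (9 * 1)))
step 1: [if@0.0] (if (true || (let y = (if ((\z.z) true) then 1 else 3) in false)) then 4 else (let u = true in (9 * 1)))
step 2: [beta@0.1.0.0] (if (true || (let y = (if true then 1 else 3) in false)) then 4 else (let u = true in (9 * 1)))
step 3: [if@0.1.0] (if (true || (let y = 1 in false)) then 4 else (let u = true in (9 * 1)))
step 4: [let@0.1] (if (true || false) then 4 else (let u = true in (9 * 1)))
step 5: [delta@0] (if true then 4 else (let u = true in (9 * 1)))
step 6: [if@root] 4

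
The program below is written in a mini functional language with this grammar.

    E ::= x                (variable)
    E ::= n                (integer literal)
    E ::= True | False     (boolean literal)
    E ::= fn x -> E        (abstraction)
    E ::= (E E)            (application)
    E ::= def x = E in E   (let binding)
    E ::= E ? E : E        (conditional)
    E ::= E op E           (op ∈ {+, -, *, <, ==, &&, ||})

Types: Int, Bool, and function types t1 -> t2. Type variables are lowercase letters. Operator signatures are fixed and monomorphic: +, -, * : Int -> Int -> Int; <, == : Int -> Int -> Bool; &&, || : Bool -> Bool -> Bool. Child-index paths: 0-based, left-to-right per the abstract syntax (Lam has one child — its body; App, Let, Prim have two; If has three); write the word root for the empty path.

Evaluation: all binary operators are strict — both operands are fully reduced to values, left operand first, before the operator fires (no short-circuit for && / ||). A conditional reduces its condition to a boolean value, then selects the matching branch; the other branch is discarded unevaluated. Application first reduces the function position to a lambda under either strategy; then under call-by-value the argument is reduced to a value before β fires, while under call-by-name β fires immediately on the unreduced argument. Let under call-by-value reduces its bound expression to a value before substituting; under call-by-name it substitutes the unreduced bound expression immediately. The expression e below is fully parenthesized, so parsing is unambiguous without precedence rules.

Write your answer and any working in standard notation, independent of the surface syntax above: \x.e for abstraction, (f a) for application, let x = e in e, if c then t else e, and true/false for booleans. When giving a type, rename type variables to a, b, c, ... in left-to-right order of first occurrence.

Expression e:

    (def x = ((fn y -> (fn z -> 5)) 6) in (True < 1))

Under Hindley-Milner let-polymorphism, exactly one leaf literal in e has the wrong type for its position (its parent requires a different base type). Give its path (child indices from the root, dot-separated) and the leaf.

Derivation:
\z._ : b -> Int
\y._ : a -> b -> Int
  unify a -> b -> Int ~ Int -> c
  unify a ~ Int
  unify b -> Int ~ c
_ _ : b -> Int
let x : forall. b -> Int
  unify Bool ~ Int
  FAIL: mismatch Bool ~ Int

Answer: 1.0 : true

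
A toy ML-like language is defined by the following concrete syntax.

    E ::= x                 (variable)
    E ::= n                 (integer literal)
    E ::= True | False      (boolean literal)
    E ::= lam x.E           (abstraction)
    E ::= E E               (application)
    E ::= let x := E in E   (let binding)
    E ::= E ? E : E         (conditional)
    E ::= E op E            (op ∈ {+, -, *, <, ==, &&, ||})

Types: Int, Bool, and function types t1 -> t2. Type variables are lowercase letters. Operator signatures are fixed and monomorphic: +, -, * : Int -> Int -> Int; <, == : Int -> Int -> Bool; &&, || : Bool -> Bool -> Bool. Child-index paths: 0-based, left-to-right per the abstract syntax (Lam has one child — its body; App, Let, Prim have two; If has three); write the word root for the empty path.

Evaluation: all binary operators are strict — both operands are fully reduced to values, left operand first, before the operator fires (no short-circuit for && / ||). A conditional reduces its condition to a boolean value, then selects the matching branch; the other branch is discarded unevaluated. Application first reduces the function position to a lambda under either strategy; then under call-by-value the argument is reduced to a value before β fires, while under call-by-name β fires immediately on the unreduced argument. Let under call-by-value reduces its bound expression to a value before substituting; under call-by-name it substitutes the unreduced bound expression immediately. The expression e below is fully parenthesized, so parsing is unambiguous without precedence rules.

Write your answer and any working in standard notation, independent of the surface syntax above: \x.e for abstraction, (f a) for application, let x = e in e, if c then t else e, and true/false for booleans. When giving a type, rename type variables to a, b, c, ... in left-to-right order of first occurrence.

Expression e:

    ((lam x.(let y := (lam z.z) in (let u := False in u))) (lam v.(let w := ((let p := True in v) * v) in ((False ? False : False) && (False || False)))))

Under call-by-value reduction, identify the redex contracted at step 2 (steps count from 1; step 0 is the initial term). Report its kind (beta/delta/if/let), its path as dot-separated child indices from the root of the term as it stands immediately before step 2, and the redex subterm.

Working:
step 0: ((\x.(let y = (\z.z) in (let u = false in u))) (\v.(let w = ((let p = true in v) * v) in ((if false then false else false) && (false || false)))))
step 1: [beta@root] (let y = (\z.z) in (let u = false in u))
step 2: [let@root] (let u = false in u)

Answer: let at root : (let y = (\z.z) in (let u = false in u))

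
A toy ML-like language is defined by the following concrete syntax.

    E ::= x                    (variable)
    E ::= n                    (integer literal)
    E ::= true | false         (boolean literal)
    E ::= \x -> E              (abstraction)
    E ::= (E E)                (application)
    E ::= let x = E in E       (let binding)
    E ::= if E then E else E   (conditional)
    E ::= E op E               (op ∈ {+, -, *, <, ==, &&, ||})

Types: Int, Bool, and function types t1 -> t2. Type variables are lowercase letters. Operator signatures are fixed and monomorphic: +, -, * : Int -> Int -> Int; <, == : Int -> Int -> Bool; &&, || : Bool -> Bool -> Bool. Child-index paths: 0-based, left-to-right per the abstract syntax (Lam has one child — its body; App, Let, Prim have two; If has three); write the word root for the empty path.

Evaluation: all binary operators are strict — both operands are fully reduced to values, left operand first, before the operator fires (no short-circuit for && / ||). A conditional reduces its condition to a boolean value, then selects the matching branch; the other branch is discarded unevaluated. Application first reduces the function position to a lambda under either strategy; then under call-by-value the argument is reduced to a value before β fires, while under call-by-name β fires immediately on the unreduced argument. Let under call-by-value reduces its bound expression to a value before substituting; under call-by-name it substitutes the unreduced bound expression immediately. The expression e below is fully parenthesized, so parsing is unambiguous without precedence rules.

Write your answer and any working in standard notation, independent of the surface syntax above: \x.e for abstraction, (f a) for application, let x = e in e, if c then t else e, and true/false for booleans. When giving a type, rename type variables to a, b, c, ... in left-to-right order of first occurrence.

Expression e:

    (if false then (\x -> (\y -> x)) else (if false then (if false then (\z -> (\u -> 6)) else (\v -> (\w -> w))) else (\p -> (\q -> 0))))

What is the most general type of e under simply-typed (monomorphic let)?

Working:
  unify Bool ~ Bool
x : a
\y._ : b -> a
\x._ : a -> b -> a
  unify Bool ~ Bool
  unify Bool ~ Bool
\u._ : d -> Int
\z._ : c -> d -> Int
w : f
\w._ : f -> f
\v._ : e -> f -> f
  unify c -> d -> Int ~ e -> f -> f
  unify c ~ e
  unify d -> Int ~ f -> f
  unify d ~ f
  unify Int ~ f
\q._ : h -> Int
\p._ : g -> h -> Int
  unify e -> Int -> Int ~ g -> h -> Int
  unify e ~ g
  unify Int -> Int ~ h -> Int
  unify Int ~ h
  unify Int ~ Int
  unify a -> b -> a ~ g -> Int -> Int
  unify a ~ g
  unify b -> g ~ Int -> Int
  unify b ~ Int
  unify g ~ Int

Answer: Int -> Int -> Int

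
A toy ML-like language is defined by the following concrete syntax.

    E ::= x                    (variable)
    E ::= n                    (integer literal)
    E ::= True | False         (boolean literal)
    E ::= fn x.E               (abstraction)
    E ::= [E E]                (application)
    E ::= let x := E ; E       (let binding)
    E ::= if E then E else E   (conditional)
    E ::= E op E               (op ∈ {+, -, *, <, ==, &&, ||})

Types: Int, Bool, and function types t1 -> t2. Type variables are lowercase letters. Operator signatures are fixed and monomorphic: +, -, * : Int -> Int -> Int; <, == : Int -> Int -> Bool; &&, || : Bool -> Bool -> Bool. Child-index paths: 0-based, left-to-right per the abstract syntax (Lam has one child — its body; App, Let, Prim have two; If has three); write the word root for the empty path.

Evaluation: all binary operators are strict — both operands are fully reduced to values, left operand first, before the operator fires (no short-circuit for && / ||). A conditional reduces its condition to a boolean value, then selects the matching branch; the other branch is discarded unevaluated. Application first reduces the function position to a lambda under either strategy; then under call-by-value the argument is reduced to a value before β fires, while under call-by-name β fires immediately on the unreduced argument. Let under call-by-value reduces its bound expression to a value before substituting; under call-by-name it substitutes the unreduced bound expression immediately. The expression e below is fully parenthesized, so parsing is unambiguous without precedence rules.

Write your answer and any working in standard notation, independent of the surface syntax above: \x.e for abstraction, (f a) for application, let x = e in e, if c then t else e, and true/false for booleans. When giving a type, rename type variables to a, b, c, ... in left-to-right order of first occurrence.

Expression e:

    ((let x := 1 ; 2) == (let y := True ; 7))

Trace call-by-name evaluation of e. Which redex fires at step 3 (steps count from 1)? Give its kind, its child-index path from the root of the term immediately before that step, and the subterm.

Working:
step 0: ((let x = 1 in 2) == (let y = true in 7))
step 1: [let@0] (2 == (let y = true in 7))
step 2: [let@1] (2 == 7)
step 3: [delta@root] false

Answer: delta at root : (2 == 7)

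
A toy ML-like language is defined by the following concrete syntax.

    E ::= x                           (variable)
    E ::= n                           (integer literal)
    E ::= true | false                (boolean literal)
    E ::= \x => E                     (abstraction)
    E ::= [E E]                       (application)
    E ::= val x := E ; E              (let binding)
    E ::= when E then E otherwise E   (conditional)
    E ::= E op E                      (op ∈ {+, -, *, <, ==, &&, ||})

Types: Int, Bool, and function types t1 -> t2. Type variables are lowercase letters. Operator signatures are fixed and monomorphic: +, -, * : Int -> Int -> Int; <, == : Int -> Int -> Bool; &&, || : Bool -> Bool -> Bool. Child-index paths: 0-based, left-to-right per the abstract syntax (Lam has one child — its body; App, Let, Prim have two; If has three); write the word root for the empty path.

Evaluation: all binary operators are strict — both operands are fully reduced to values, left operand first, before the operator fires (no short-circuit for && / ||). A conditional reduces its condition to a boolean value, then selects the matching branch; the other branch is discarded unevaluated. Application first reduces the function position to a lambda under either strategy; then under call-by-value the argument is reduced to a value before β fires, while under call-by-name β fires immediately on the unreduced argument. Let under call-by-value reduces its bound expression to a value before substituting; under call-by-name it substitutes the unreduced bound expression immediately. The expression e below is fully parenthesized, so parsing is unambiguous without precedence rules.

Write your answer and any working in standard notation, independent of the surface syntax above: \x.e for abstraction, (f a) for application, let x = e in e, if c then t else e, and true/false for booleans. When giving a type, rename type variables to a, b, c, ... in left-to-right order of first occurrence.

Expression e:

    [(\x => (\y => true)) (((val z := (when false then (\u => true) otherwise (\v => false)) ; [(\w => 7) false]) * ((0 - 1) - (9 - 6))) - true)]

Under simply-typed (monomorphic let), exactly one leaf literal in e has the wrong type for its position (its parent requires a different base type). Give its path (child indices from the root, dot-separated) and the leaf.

Trace:
\y._ : b -> Bool
\x._ : a -> b -> Bool
  unify Bool ~ Bool
\u._ : c -> Bool
\v._ : d -> Bool
  unify c -> Bool ~ d -> Bool
  unify c ~ d
  unify Bool ~ Bool
let z : d -> Bool
\w._ : e -> Int
  unify e -> Int ~ Bool -> f
  unify e ~ Bool
  unify Int ~ f
_ _ : Int
  unify Int ~ Int
  unify Int ~ Int
  unify Int ~ Int
  unify Int ~ Int
  unify Int ~ Int
  unify Int ~ Int
  unify Int ~ Int
  unify Int ~ Int
  unify Int ~ Int
  unify Bool ~ Int
  FAIL: mismatch Bool ~ Int

Answer: 1.1 : true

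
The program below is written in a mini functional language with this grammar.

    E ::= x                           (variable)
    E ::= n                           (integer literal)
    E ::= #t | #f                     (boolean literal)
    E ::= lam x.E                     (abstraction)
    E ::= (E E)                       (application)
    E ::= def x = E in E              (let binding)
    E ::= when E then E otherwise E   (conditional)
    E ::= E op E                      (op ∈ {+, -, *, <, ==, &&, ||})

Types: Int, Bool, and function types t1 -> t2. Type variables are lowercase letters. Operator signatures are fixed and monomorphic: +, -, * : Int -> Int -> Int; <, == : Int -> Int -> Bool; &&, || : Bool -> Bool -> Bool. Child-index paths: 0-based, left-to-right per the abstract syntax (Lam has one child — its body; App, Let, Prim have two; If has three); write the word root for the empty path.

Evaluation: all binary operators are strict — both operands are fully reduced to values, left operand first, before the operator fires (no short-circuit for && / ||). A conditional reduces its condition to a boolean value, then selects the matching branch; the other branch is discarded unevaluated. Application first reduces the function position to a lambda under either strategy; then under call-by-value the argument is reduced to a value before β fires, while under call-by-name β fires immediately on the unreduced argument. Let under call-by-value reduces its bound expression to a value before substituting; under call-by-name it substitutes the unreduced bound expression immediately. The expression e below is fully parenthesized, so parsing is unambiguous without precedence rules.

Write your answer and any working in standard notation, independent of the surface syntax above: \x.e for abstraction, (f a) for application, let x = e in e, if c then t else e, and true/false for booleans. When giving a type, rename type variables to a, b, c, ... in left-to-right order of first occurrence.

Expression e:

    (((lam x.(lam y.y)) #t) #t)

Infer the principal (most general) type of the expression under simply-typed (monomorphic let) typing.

Working:
y : b
\y._ : b -> b
\x._ : a -> b -> b
  unify a -> b -> b ~ Bool -> c
  unify a ~ Bool
  unify b -> b ~ c
_ _ : b -> b
  unify b -> b ~ Bool -> d
  unify b ~ Bool
  unify Bool ~ d
_ _ : Bool

Answer: Bool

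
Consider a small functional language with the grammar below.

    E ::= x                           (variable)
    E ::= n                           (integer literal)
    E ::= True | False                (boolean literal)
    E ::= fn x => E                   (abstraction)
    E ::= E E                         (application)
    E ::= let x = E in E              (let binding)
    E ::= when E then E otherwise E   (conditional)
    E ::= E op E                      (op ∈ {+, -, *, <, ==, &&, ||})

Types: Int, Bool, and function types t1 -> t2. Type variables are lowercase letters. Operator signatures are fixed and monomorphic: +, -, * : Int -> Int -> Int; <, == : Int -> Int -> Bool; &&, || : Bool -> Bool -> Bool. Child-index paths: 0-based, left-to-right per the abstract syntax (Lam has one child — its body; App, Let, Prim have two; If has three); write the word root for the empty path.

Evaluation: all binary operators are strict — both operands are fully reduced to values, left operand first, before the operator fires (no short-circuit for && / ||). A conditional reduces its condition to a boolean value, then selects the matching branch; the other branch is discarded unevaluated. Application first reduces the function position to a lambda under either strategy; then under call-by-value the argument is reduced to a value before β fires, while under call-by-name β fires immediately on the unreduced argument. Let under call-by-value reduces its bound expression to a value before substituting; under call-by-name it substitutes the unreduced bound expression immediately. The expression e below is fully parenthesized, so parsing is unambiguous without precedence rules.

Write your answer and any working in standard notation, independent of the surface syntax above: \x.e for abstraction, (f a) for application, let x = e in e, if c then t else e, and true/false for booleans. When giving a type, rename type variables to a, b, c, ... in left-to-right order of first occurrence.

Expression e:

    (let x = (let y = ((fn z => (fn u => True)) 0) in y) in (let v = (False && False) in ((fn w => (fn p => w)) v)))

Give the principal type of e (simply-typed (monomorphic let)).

Trace:
\u._ : b -> Bool
\z._ : a -> b -> Bool
  unify a -> b -> Bool ~ Int -> c
  unify a ~ Int
  unify b -> Bool ~ c
_ _ : b -> Bool
let y : b -> Bool
y : b -> Bool
let x : b -> Bool
  unify Bool ~ Bool
  unify Bool ~ Bool
let v : Bool
w : d
\p._ : e -> d
\w._ : d -> e -> d
v : Bool
  unify d -> e -> d ~ Bool -> f
  unify d ~ Bool
  unify e -> Bool ~ f
_ _ : e -> Bool

Answer: a -> Bool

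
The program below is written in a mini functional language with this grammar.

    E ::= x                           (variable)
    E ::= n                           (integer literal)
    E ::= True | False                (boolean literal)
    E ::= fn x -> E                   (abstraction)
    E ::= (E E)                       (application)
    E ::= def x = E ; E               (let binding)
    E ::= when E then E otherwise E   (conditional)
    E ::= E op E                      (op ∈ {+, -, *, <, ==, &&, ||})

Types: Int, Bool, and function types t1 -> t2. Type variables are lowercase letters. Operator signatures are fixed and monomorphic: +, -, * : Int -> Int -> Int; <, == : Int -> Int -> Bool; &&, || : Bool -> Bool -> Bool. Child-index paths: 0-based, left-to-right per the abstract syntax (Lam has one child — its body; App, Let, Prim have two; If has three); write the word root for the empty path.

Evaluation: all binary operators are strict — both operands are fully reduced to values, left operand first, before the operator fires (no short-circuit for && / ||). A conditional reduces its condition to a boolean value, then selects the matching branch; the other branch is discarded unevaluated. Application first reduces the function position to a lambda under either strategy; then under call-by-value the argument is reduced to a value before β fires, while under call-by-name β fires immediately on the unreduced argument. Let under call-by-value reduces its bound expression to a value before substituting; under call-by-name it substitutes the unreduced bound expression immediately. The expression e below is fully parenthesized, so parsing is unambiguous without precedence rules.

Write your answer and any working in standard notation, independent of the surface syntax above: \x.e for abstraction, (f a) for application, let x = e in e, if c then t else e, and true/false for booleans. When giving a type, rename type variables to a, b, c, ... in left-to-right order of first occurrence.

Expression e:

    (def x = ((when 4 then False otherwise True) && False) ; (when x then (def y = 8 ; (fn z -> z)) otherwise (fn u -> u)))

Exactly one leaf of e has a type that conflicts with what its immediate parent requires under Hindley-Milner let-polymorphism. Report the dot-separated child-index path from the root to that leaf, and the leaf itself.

Answer: 0.0.0 : 4

Trace:
  unify Int ~ Bool
  FAIL: mismatch Int ~ Bool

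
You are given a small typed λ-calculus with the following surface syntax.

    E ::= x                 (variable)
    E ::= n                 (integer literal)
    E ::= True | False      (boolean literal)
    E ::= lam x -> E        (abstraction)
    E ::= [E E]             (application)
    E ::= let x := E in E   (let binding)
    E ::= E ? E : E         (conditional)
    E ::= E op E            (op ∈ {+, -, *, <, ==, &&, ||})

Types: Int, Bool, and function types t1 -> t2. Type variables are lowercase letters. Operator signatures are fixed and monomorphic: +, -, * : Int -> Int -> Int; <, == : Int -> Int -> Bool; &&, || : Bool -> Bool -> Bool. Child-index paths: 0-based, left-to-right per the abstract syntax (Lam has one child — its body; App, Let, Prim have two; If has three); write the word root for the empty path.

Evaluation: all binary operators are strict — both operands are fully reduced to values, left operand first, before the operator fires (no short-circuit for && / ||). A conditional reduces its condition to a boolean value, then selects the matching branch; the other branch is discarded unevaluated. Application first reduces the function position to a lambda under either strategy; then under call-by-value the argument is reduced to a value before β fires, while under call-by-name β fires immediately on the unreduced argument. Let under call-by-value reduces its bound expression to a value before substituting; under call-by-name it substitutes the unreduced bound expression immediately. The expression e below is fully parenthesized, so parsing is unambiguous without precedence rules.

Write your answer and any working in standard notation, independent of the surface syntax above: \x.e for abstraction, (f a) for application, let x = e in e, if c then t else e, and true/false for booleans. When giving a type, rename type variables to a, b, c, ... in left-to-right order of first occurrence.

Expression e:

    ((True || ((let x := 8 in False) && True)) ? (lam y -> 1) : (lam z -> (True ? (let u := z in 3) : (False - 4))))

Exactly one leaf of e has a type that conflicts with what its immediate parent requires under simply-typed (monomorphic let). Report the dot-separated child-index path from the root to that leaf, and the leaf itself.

Working:
  unify Bool ~ Bool
let x : Int
  unify Bool ~ Bool
  unify Bool ~ Bool
  unify Bool ~ Bool
  unify Bool ~ Bool
\y._ : a -> Int
  unify Bool ~ Bool
z : b
let u : b
  unify Bool ~ Int
  FAIL: mismatch Bool ~ Int

Answer: 2.0.2.0 : false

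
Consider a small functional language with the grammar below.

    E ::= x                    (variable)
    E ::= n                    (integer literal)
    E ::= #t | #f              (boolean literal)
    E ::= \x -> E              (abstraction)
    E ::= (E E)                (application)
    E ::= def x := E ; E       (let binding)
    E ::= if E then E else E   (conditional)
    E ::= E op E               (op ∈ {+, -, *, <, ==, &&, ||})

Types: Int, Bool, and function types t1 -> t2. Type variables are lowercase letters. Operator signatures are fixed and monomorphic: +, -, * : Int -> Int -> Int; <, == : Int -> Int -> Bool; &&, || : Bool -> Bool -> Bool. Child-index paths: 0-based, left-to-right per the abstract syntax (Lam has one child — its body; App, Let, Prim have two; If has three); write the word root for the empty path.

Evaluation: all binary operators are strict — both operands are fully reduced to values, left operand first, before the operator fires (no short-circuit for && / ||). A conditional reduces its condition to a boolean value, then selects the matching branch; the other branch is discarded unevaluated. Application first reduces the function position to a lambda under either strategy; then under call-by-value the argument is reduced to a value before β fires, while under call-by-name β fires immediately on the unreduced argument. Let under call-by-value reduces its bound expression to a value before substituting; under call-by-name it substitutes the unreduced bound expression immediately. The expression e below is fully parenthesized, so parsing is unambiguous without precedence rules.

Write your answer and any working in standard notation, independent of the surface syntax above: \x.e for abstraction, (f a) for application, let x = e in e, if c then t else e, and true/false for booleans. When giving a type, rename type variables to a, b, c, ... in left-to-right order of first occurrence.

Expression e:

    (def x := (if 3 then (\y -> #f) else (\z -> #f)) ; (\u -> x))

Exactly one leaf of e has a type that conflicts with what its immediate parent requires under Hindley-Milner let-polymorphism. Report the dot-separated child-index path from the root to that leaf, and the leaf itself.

Answer: 0.0 : 3

Trace:
  unify Int ~ Bool
  FAIL: mismatch Int ~ Bool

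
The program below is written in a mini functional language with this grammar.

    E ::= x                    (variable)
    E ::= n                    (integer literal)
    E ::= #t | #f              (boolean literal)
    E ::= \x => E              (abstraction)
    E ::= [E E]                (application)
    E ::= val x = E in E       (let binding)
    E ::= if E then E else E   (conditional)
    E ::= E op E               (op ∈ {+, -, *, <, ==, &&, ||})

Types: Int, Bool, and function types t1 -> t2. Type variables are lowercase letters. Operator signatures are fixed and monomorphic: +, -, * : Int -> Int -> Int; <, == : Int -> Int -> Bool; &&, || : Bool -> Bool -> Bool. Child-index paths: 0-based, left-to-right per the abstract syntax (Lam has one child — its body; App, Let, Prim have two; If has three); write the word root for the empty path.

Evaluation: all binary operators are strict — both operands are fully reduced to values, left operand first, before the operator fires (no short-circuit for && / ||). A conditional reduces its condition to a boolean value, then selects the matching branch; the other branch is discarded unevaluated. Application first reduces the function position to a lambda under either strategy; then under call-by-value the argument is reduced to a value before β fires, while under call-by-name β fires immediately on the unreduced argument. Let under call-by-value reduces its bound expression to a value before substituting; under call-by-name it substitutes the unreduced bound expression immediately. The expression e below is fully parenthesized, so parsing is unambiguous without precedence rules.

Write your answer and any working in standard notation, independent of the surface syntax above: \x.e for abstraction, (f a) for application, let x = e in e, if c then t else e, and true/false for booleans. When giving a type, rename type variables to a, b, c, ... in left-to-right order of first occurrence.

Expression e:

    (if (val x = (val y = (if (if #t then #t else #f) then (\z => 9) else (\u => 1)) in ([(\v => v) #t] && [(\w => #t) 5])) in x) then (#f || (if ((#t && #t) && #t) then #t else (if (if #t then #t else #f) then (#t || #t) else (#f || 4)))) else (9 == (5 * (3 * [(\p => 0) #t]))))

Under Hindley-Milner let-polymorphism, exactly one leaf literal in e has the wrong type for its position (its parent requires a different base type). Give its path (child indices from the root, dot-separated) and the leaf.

Working:
  unify Bool ~ Bool
  unify Bool ~ Bool
  unify Bool ~ Bool
\z._ : a -> Int
\u._ : b -> Int
  unify a -> Int ~ b -> Int
  unify a ~ b
  unify Int ~ Int
let y : forall. b -> Int
v : c
\v._ : c -> c
  unify c -> c ~ Bool -> d
  unify c ~ Bool
  unify Bool ~ d
_ _ : Bool
  unify Bool ~ Bool
\w._ : e -> Bool
  unify e -> Bool ~ Int -> f
  unify e ~ Int
  unify Bool ~ f
_ _ : Bool
  unify Bool ~ Bool
let x : Bool
x : Bool
  unify Bool ~ Bool
  unify Bool ~ Bool
  unify Bool ~ Bool
  unify Bool ~ Bool
  unify Bool ~ Bool
  unify Bool ~ Bool
  unify Bool ~ Bool
  unify Bool ~ Bool
  unify Bool ~ Bool
  unify Bool ~ Bool
  unify Bool ~ Bool
  unify Bool ~ Bool
  unify Bool ~ Bool
  unify Int ~ Bool
  FAIL: mismatch Int ~ Bool

Answer: 1.1.2.2.1 : 4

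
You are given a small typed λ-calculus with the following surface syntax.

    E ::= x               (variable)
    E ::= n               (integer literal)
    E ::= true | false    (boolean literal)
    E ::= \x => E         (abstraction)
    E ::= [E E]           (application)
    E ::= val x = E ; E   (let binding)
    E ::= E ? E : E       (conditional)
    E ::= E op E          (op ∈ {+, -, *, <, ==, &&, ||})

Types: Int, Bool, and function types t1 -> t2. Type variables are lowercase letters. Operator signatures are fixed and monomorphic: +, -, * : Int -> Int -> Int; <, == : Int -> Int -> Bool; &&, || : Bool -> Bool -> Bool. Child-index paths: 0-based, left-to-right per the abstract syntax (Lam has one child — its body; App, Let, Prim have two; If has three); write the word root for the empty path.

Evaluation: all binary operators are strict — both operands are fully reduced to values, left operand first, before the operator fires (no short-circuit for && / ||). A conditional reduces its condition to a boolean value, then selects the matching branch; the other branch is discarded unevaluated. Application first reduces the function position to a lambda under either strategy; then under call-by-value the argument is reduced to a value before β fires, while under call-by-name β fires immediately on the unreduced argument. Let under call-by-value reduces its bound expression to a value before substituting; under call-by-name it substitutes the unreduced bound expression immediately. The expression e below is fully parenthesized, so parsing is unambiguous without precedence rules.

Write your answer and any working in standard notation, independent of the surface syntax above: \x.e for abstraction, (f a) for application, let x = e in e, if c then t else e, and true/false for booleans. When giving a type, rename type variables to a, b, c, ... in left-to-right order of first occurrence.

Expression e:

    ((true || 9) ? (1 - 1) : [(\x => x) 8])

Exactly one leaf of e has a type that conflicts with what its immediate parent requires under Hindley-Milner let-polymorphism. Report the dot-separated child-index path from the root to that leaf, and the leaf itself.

Working:
  unify Bool ~ Bool
  unify Int ~ Bool
  FAIL: mismatch Int ~ Bool

Answer: 0.1 : 9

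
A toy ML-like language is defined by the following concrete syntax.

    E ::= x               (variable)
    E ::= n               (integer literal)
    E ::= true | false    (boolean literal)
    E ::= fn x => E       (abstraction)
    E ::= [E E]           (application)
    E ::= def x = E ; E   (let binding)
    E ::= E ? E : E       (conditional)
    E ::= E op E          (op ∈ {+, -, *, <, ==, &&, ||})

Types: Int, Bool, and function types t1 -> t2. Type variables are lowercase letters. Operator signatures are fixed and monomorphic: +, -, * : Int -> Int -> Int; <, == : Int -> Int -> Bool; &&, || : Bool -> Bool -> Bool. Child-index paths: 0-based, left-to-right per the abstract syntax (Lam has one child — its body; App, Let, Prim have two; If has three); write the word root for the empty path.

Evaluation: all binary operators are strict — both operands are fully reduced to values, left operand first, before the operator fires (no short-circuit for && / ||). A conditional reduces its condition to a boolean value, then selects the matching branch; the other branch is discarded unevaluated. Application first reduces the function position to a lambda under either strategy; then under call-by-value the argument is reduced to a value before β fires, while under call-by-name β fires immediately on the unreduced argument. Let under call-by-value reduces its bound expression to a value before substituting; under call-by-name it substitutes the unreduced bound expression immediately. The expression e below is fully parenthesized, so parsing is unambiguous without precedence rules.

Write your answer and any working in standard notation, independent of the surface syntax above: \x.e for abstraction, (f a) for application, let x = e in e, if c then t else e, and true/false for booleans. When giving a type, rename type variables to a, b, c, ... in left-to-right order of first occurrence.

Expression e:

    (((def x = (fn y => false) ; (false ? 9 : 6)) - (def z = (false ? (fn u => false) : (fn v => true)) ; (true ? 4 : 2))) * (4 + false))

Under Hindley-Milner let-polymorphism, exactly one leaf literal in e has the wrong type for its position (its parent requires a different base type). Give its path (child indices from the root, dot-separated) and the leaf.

Working:
\y._ : a -> Bool
let x : forall. a -> Bool
  unify Bool ~ Bool
  unify Int ~ Int
  unify Int ~ Int
  unify Bool ~ Bool
\u._ : b -> Bool
\v._ : c -> Bool
  unify b -> Bool ~ c -> Bool
  unify b ~ c
  unify Bool ~ Bool
let z : forall. c -> Bool
  unify Bool ~ Bool
  unify Int ~ Int
  unify Int ~ Int
  unify Int ~ Int
  unify Int ~ Int
  unify Bool ~ Int
  FAIL: mismatch Bool ~ Int

Answer: 1.1 : false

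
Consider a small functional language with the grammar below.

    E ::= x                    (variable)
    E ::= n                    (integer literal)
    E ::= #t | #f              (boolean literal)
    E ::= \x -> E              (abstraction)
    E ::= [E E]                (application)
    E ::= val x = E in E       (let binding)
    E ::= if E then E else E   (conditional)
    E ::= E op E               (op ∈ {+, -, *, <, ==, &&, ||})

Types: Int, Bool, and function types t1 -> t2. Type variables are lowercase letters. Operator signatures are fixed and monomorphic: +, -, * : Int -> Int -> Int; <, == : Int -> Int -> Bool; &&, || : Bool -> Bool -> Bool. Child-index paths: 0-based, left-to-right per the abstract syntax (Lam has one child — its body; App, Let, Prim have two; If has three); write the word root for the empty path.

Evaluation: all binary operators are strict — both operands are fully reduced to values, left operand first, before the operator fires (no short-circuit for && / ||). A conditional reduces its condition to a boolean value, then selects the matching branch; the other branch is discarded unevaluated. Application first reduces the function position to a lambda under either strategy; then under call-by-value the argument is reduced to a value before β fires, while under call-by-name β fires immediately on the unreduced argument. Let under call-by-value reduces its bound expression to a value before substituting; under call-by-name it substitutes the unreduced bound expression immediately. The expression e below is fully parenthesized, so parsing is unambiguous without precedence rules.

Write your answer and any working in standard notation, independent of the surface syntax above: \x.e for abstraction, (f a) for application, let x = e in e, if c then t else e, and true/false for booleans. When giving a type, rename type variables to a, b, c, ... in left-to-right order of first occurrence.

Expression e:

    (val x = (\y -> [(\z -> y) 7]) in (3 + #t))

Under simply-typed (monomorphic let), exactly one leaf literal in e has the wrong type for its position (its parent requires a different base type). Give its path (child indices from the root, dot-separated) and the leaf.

Answer: 1.1 : true

Trace:
y : a
\z._ : b -> a
  unify b -> a ~ Int -> c
  unify b ~ Int
  unify a ~ c
_ _ : c
\y._ : c -> c
let x : c -> c
  unify Int ~ Int
  unify Bool ~ Int
  FAIL: mismatch Bool ~ Int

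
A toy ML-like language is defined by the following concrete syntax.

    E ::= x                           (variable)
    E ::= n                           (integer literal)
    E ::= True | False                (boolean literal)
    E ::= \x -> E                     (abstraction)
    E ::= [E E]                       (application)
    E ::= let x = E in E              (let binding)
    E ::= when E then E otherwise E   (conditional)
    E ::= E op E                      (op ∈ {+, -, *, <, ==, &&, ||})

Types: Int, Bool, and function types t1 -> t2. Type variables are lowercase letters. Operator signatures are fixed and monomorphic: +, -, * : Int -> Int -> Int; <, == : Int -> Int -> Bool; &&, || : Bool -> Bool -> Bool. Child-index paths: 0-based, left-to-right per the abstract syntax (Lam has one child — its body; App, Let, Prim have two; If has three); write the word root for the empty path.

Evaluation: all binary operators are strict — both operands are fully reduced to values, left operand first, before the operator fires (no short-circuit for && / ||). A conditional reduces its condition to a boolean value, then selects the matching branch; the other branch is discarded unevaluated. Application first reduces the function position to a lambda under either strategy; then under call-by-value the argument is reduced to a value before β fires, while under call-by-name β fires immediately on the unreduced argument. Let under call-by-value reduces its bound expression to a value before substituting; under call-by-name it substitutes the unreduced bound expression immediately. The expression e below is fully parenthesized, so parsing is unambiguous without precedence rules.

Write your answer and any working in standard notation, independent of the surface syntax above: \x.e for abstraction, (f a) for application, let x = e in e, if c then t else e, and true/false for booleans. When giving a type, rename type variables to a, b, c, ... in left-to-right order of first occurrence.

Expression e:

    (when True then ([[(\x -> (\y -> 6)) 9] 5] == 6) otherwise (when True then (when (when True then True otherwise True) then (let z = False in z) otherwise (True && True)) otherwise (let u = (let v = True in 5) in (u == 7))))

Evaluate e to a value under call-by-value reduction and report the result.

Answer: true

Trace:
step 0: (if true then ((((\x.(\y.6)) 9) 5) == 6) else (if true then (if (if true then true else true) then (let z = false in z) else (true && true)) else (let u = (let v = true in 5) in (u == 7))))
step 1: [if@root] ((((\x.(\y.6)) 9) 5) == 6)
step 2: [beta@0.0] (((\y.6) 5) == 6)
step 3: [beta@0] (6 == 6)
step 4: [delta@root] true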